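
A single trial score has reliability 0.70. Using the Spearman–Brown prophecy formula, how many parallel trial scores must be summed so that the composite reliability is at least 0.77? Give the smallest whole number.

2

k ≥ ρ*(1−ρ₁)/(ρ₁(1−ρ*)) = 0.77·0.30 / (0.70·0.23) = 1.435.
Smallest integer k = 2.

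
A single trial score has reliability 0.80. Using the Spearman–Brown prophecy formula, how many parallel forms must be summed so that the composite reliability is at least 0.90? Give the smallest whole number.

3

k ≥ ρ*(1−ρ₁)/(ρ₁(1−ρ*)) = 0.90·0.20 / (0.80·0.10) = 2.250.
Smallest integer k = 3.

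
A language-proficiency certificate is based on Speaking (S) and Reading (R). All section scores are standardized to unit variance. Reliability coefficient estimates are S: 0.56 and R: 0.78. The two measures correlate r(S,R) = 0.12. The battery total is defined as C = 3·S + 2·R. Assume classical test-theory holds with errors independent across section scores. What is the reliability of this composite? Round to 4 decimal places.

0.6648

Var(C) = 3² + 2² + 2·[6·0.12] = 13 + 1.44 = 14.44.
Under uncorrelated errors the observed covariances equal the true-score covariances, so only the own-variance terms attenuate.
True-score variance = [3²·0.56 + 2²·0.78] + 1.44 = 8.16 + 1.44 = 9.6.
Reliability = 9.6 / 14.44 = 0.6648.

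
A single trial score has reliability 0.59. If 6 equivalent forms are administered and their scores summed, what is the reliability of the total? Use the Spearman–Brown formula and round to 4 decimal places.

0.8962

ρ_k = kρ / (1 + (k−1)ρ) = 6·0.59 / (1 + 5·0.59) = 3.540 / 3.950 = 0.8962.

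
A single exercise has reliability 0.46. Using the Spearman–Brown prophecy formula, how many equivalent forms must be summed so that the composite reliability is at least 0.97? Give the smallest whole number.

k ≥ ρ*(1−ρ₁)/(ρ₁(1−ρ*)) = 0.97·0.54 / (0.46·0.03) = 37.957.
Smallest integer k = 38.

38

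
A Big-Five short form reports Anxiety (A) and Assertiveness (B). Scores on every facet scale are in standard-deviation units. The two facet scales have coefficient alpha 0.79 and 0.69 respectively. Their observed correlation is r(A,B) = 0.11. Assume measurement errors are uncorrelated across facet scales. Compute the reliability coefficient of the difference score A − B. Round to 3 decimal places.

Var(A−B) = 1 + 1 − 2·0.11 = 2 − 0.22 = 1.78.
With uncorrelated errors the cross-covariances are all true-score covariance, so they carry over unchanged; only the diagonal terms shrink to ρᵢσᵢ².
True-score variance = [0.79 + 0.69] − 0.22 = 1.48 − 0.22 = 1.26.
Reliability = 1.26 / 1.78 = 0.708.

0.708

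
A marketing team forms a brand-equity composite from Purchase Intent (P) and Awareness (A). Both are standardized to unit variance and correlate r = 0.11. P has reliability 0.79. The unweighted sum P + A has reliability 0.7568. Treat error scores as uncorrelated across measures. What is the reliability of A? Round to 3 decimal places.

Var(P+A) = 2 + 2·0.11 = 2.220.
True-score variance = ρ_P + ρ_A + 2·0.11, so 0.7568 = (0.79 + ρ_A + 0.22) / 2.220.
ρ_A = 0.7568·2.220 − 0.79 − 0.22 = 0.670.

0.670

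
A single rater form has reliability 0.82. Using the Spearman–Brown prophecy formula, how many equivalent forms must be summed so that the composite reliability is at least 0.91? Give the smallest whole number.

3

k ≥ ρ*(1−ρ₁)/(ρ₁(1−ρ*)) = 0.91·0.18 / (0.82·0.09) = 2.220.
Smallest integer k = 3.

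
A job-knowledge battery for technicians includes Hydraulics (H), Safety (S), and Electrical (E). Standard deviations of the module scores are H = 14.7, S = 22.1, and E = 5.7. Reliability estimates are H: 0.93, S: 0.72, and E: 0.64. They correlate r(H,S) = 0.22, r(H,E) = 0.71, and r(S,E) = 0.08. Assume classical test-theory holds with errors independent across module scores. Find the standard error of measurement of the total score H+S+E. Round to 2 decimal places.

12.79

Var(total) = 736.99 + 282.08 = 1019.07.
True-score variance = 573.413 + 282.08 = 855.492, so reliability = 0.8395.
Error variance = 1019.07 − 855.492 = 163.577; SEM = √163.577 = 12.79.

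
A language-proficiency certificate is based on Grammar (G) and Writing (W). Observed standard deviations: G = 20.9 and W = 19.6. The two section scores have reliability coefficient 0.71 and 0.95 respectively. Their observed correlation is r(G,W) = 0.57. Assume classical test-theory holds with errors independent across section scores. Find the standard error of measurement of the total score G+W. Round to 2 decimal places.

12.08

Var(total) = 820.97 + 466.99 = 1287.96.
True-score variance = 675.087 + 466.99 = 1142.08, so reliability = 0.8867.
Error variance = 1287.96 − 1142.08 = 145.883; SEM = √145.883 = 12.08.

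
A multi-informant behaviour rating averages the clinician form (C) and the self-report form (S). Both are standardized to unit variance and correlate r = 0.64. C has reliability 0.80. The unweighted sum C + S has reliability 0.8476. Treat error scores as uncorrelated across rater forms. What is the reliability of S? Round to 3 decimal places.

0.700

Var(C+S) = 2 + 2·0.64 = 3.280.
True-score variance = ρ_C + ρ_S + 2·0.64, so 0.8476 = (0.80 + ρ_S + 1.28) / 3.280.
ρ_S = 0.8476·3.280 − 0.80 − 1.28 = 0.700.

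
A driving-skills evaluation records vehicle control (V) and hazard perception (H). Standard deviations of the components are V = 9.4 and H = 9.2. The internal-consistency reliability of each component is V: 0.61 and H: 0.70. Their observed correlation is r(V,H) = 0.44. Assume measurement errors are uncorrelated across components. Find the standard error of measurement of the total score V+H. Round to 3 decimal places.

Var(total) = 173 + 76.1024 = 249.102.
True-score variance = 113.148 + 76.1024 = 189.25, so reliability = 0.7597.
Error variance = 249.102 − 189.25 = 59.8524; SEM = √59.8524 = 7.736.

7.736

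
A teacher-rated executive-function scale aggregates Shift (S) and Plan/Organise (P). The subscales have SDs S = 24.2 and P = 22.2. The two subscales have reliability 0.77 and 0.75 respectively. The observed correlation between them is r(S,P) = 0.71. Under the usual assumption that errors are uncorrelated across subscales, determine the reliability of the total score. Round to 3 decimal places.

Var(S+P) = 24.2² + 22.2² + 2·[24.2·22.2·0.71] = 1078.48 + 762.881 = 1841.36.
Under uncorrelated errors the observed covariances equal the true-score covariances, so only the own-variance terms attenuate.
True-score variance = [24.2²·0.77 + 22.2²·0.75] + 762.881 = 820.573 + 762.881 = 1583.45.
Reliability = 1583.45 / 1841.36 = 0.860.

0.860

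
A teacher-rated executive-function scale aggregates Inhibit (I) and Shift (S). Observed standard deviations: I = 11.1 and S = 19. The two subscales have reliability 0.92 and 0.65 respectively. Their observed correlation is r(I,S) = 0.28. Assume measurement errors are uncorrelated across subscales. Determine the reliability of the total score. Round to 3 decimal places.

Var(I+S) = 11.1² + 19² + 2·[11.1·19·0.28] = 484.21 + 118.104 = 602.314.
With uncorrelated errors the cross-covariances are all true-score covariance, so they carry over unchanged; only the diagonal terms shrink to ρᵢσᵢ².
True-score variance = [11.1²·0.92 + 19²·0.65] + 118.104 = 348.003 + 118.104 = 466.107.
Reliability = 466.107 / 602.314 = 0.774.

0.774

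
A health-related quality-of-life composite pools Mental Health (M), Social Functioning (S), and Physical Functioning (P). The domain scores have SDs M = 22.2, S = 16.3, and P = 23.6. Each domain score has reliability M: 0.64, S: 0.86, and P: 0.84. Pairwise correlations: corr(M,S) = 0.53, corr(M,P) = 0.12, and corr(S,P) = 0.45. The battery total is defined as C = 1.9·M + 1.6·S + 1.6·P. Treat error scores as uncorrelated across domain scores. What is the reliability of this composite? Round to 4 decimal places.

0.8475

Var(C) = 1.9²·22.2² + 1.6²·16.3² + 1.6²·23.6² + 2·[3.04·22.2·16.3·0.53 + 3.04·22.2·23.6·0.12 + 2.56·16.3·23.6·0.45] = 3885.14 + 2434.61 = 6319.75.
With uncorrelated errors the cross-covariances are all true-score covariance, so they carry over unchanged; only the diagonal terms shrink to ρᵢσᵢ².
True-score variance = [1.9²·22.2²·0.64 + 1.6²·16.3²·0.86 + 1.6²·23.6²·0.84] + 2434.61 = 2921.29 + 2434.61 = 5355.9.
Reliability = 5355.9 / 6319.75 = 0.8475.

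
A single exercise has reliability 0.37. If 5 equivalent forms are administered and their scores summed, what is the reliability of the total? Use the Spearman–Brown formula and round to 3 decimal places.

0.746

ρ_k = kρ / (1 + (k−1)ρ) = 5·0.37 / (1 + 4·0.37) = 1.850 / 2.480 = 0.746.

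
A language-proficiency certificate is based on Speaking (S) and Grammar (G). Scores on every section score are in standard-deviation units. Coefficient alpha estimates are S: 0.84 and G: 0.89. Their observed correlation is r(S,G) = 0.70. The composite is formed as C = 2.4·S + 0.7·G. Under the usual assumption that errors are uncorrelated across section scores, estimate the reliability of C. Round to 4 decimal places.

0.8866

Var(C) = 2.4² + 0.7² + 2·[1.68·0.70] = 6.25 + 2.352 = 8.602.
Under uncorrelated errors the observed covariances equal the true-score covariances, so only the own-variance terms attenuate.
True-score variance = [2.4²·0.84 + 0.7²·0.89] + 2.352 = 5.2745 + 2.352 = 7.6265.
Reliability = 7.6265 / 8.602 = 0.8866.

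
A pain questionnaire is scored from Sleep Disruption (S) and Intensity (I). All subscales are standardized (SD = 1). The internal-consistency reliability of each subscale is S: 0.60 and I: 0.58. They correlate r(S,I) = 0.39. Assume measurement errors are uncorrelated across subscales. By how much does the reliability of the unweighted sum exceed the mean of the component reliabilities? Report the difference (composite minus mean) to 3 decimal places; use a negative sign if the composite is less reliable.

0.115

Var(sum) = 2 + 0.78 = 2.78; true-score variance = 1.18 + 0.78 = 1.96; composite reliability = 0.7050.
Mean component reliability = 0.5900.
Difference = 0.7050 − 0.5900 = 0.115.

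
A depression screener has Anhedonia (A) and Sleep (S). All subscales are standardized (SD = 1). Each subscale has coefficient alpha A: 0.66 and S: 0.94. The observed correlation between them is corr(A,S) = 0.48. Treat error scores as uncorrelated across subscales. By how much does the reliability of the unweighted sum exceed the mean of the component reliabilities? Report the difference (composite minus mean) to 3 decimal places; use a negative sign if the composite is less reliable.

0.065

Var(sum) = 2 + 0.96 = 2.96; true-score variance = 1.6 + 0.96 = 2.56; composite reliability = 0.8649.
Mean component reliability = 0.8000.
Difference = 0.8649 − 0.8000 = 0.065.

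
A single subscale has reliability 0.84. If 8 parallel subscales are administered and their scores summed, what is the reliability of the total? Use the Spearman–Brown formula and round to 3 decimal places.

ρ_k = kρ / (1 + (k−1)ρ) = 8·0.84 / (1 + 7·0.84) = 6.720 / 6.880 = 0.977.

0.977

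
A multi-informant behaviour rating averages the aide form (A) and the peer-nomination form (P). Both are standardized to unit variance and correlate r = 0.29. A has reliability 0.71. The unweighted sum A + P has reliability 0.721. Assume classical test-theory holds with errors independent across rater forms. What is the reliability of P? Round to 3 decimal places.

Var(A+P) = 2 + 2·0.29 = 2.580.
True-score variance = ρ_A + ρ_P + 2·0.29, so 0.721 = (0.71 + ρ_P + 0.58) / 2.580.
ρ_P = 0.721·2.580 − 0.71 − 0.58 = 0.570.

0.570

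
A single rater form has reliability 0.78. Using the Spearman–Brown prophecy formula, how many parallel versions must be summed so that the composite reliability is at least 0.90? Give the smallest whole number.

k ≥ ρ*(1−ρ₁)/(ρ₁(1−ρ*)) = 0.90·0.22 / (0.78·0.10) = 2.538.
Smallest integer k = 3.

3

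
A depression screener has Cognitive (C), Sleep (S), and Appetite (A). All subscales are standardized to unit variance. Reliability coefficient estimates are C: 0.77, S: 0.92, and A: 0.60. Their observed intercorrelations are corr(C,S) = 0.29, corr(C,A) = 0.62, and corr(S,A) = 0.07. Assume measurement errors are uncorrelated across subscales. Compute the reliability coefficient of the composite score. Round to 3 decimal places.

Var(C+S+A) = 3 + 2·[0.29 + 0.62 + 0.07] = 3 + 1.96 = 4.96.
Because errors are independent across components, Cov(Tᵢ,Tⱼ) = Cov(Xᵢ,Xⱼ); the off-diagonal part of the true-score variance is the same as above.
True-score variance = [0.77 + 0.92 + 0.60] + 1.96 = 2.29 + 1.96 = 4.25.
Reliability = 4.25 / 4.96 = 0.857.

0.857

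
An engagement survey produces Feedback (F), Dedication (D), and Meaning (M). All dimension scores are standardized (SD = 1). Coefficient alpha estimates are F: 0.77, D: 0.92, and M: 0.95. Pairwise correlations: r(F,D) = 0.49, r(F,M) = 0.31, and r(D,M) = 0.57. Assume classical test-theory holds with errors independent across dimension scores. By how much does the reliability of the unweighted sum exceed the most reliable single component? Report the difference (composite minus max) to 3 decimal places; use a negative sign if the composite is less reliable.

-0.013

Var(sum) = 3 + 2.74 = 5.74; true-score variance = 2.64 + 2.74 = 5.38; composite reliability = 0.9373.
Max component reliability = 0.9500.
Difference = 0.9373 − 0.9500 = -0.013.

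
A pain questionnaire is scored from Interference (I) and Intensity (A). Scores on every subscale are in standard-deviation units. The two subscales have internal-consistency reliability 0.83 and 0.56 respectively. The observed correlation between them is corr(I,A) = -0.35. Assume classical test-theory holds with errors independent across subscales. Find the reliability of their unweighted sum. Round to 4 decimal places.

0.5308

Var(I+A) = 2 + 2·[(-0.35)] = 2 − 0.7 = 1.3.
Under uncorrelated errors the observed covariances equal the true-score covariances, so only the own-variance terms attenuate.
True-score variance = [0.83 + 0.56] − 0.7 = 1.39 − 0.7 = 0.69.
Reliability = 0.69 / 1.3 = 0.5308.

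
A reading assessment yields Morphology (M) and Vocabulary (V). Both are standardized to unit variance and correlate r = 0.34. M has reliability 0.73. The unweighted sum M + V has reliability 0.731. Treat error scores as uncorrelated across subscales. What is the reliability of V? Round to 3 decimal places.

Var(M+V) = 2 + 2·0.34 = 2.680.
True-score variance = ρ_M + ρ_V + 2·0.34, so 0.731 = (0.73 + ρ_V + 0.68) / 2.680.
ρ_V = 0.731·2.680 − 0.73 − 0.68 = 0.549.

0.549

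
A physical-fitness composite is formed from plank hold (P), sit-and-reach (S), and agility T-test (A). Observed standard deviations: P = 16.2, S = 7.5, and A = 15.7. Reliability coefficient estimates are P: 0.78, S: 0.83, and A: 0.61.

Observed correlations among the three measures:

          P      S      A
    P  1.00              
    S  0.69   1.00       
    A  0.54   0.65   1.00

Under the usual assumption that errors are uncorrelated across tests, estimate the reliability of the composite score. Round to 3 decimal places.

0.859

Var(P+S+A) = 16.2² + 7.5² + 15.7² + 2·[16.2·7.5·0.69 + 16.2·15.7·0.54 + 7.5·15.7·0.65] = 565.18 + 595.432 = 1160.61.
Because errors are independent across components, Cov(Tᵢ,Tⱼ) = Cov(Xᵢ,Xⱼ); the off-diagonal part of the true-score variance is the same as above.
True-score variance = [16.2²·0.78 + 7.5²·0.83 + 15.7²·0.61] + 595.432 = 401.75 + 595.432 = 997.182.
Reliability = 997.182 / 1160.61 = 0.859.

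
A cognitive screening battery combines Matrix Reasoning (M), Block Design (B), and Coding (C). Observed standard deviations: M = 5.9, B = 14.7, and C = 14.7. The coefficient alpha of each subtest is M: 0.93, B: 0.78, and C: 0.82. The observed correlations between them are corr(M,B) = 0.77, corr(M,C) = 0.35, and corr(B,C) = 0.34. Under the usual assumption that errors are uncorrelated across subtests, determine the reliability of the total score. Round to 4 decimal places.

Var(M+B+C) = 5.9² + 14.7² + 14.7² + 2·[5.9·14.7·0.77 + 5.9·14.7·0.35 + 14.7·14.7·0.34] = 466.99 + 341.216 = 808.206.
With uncorrelated errors the cross-covariances are all true-score covariance, so they carry over unchanged; only the diagonal terms shrink to ρᵢσᵢ².
True-score variance = [5.9²·0.93 + 14.7²·0.78 + 14.7²·0.82] + 341.216 = 378.117 + 341.216 = 719.334.
Reliability = 719.334 / 808.206 = 0.8900.

0.8900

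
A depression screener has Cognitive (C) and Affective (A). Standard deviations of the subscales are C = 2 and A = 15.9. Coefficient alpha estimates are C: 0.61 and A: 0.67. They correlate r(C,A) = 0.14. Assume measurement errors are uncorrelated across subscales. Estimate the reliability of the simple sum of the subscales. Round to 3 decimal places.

Var(C+A) = 2² + 15.9² + 2·[2·15.9·0.14] = 256.81 + 8.904 = 265.714.
With uncorrelated errors the cross-covariances are all true-score covariance, so they carry over unchanged; only the diagonal terms shrink to ρᵢσᵢ².
True-score variance = [2²·0.61 + 15.9²·0.67] + 8.904 = 171.823 + 8.904 = 180.727.
Reliability = 180.727 / 265.714 = 0.680.

0.680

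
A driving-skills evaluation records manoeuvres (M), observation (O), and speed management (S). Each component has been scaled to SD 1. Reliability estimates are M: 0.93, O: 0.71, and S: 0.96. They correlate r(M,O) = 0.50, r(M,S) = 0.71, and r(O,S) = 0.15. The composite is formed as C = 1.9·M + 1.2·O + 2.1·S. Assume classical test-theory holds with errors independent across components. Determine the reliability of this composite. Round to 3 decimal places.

Var(C) = 1.9² + 1.2² + 2.1² + 2·[2.28·0.50 + 3.99·0.71 + 2.52·0.15] = 9.46 + 8.7018 = 18.1618.
With uncorrelated errors the cross-covariances are all true-score covariance, so they carry over unchanged; only the diagonal terms shrink to ρᵢσᵢ².
True-score variance = [1.9²·0.93 + 1.2²·0.71 + 2.1²·0.96] + 8.7018 = 8.6133 + 8.7018 = 17.3151.
Reliability = 17.3151 / 18.1618 = 0.953.

0.953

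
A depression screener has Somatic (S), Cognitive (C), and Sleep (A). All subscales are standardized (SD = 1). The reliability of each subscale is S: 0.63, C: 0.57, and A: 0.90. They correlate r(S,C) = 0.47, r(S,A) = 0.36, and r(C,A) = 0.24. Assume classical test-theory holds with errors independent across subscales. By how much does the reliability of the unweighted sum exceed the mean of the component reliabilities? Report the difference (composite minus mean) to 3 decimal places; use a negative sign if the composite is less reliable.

Var(sum) = 3 + 2.14 = 5.14; true-score variance = 2.1 + 2.14 = 4.24; composite reliability = 0.8249.
Mean component reliability = 0.7000.
Difference = 0.8249 − 0.7000 = 0.125.

0.125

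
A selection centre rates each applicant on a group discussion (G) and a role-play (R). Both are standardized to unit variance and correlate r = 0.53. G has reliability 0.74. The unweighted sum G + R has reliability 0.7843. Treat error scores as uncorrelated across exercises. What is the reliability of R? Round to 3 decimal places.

0.600

Var(G+R) = 2 + 2·0.53 = 3.060.
True-score variance = ρ_G + ρ_R + 2·0.53, so 0.7843 = (0.74 + ρ_R + 1.06) / 3.060.
ρ_R = 0.7843·3.060 − 0.74 − 1.06 = 0.600.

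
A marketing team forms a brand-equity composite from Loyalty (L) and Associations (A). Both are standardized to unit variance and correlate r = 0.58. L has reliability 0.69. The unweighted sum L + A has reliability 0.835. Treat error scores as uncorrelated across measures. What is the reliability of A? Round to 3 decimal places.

0.789

Var(L+A) = 2 + 2·0.58 = 3.160.
True-score variance = ρ_L + ρ_A + 2·0.58, so 0.835 = (0.69 + ρ_A + 1.16) / 3.160.
ρ_A = 0.835·3.160 − 0.69 − 1.16 = 0.789.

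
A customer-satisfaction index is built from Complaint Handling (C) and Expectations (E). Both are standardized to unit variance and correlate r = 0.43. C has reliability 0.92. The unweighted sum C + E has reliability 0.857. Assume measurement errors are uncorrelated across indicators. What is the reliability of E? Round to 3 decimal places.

Var(C+E) = 2 + 2·0.43 = 2.860.
True-score variance = ρ_C + ρ_E + 2·0.43, so 0.857 = (0.92 + ρ_E + 0.86) / 2.860.
ρ_E = 0.857·2.860 − 0.92 − 0.86 = 0.671.

0.671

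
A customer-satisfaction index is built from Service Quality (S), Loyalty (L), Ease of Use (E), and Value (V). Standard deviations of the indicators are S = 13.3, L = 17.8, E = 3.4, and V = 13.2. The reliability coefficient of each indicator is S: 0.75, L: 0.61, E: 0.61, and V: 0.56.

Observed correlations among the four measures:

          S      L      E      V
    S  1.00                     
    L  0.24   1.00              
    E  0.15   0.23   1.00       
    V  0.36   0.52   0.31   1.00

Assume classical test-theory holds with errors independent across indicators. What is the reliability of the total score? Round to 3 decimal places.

0.798

Var(S+L+E+V) = 13.3² + 17.8² + 3.4² + 13.2² + 2·[13.3·17.8·0.24 + 13.3·3.4·0.15 + 13.3·13.2·0.36 + 17.8·3.4·0.23 + 17.8·13.2·0.52 + 3.4·13.2·0.31] = 679.53 + 553.628 = 1233.16.
Under uncorrelated errors the observed covariances equal the true-score covariances, so only the own-variance terms attenuate.
True-score variance = [13.3²·0.75 + 17.8²·0.61 + 3.4²·0.61 + 13.2²·0.56] + 553.628 = 430.566 + 553.628 = 984.194.
Reliability = 984.194 / 1233.16 = 0.798.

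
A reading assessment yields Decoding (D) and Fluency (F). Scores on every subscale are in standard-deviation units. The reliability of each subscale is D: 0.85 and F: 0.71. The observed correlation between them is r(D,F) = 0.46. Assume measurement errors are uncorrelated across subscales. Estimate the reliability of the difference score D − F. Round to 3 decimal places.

Var(D−F) = 1 + 1 − 2·0.46 = 2 − 0.92 = 1.08.
Because errors are independent across components, Cov(Tᵢ,Tⱼ) = Cov(Xᵢ,Xⱼ); the off-diagonal part of the true-score variance is the same as above.
True-score variance = [0.85 + 0.71] − 0.92 = 1.56 − 0.92 = 0.64.
Reliability = 0.64 / 1.08 = 0.593.

0.593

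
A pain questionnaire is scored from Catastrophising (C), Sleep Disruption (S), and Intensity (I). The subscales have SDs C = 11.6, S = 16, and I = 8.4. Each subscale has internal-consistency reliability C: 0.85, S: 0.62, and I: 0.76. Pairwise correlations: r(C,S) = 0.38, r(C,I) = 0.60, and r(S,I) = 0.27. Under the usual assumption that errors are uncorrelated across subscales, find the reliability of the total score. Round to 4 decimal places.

0.8302

Var(C+S+I) = 11.6² + 16² + 8.4² + 2·[11.6·16·0.38 + 11.6·8.4·0.60 + 16·8.4·0.27] = 461.12 + 330.56 = 791.68.
With uncorrelated errors the cross-covariances are all true-score covariance, so they carry over unchanged; only the diagonal terms shrink to ρᵢσᵢ².
True-score variance = [11.6²·0.85 + 16²·0.62 + 8.4²·0.76] + 330.56 = 326.722 + 330.56 = 657.282.
Reliability = 657.282 / 791.68 = 0.8302.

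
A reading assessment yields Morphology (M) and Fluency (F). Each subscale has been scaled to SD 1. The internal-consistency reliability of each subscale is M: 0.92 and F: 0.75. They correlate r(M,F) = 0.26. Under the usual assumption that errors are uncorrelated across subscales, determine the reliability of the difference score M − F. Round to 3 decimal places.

0.777

Var(M−F) = 1 + 1 − 2·0.26 = 2 − 0.52 = 1.48.
With uncorrelated errors the cross-covariances are all true-score covariance, so they carry over unchanged; only the diagonal terms shrink to ρᵢσᵢ².
True-score variance = [0.92 + 0.75] − 0.52 = 1.67 − 0.52 = 1.15.
Reliability = 1.15 / 1.48 = 0.777.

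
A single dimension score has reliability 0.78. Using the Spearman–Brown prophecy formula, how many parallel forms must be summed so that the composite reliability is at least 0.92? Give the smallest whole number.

k ≥ ρ*(1−ρ₁)/(ρ₁(1−ρ*)) = 0.92·0.22 / (0.78·0.08) = 3.244.
Smallest integer k = 4.

4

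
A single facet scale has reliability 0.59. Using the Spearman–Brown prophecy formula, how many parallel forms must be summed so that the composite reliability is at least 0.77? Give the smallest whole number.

k ≥ ρ*(1−ρ₁)/(ρ₁(1−ρ*)) = 0.77·0.41 / (0.59·0.23) = 2.326.
Smallest integer k = 3.

3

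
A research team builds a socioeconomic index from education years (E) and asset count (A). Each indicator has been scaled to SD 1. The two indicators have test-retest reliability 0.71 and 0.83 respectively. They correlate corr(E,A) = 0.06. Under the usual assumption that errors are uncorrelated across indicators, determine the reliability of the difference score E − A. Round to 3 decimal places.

0.755

Var(E−A) = 1 + 1 − 2·0.06 = 2 − 0.12 = 1.88.
With uncorrelated errors the cross-covariances are all true-score covariance, so they carry over unchanged; only the diagonal terms shrink to ρᵢσᵢ².
True-score variance = [0.71 + 0.83] − 0.12 = 1.54 − 0.12 = 1.42.
Reliability = 1.42 / 1.88 = 0.755.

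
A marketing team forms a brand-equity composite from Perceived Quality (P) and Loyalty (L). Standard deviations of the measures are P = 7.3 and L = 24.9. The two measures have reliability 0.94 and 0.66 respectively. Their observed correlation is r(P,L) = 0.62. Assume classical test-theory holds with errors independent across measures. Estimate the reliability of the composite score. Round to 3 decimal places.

0.762

Var(P+L) = 7.3² + 24.9² + 2·[7.3·24.9·0.62] = 673.3 + 225.395 = 898.695.
Because errors are independent across components, Cov(Tᵢ,Tⱼ) = Cov(Xᵢ,Xⱼ); the off-diagonal part of the true-score variance is the same as above.
True-score variance = [7.3²·0.94 + 24.9²·0.66] + 225.395 = 459.299 + 225.395 = 684.694.
Reliability = 684.694 / 898.695 = 0.762.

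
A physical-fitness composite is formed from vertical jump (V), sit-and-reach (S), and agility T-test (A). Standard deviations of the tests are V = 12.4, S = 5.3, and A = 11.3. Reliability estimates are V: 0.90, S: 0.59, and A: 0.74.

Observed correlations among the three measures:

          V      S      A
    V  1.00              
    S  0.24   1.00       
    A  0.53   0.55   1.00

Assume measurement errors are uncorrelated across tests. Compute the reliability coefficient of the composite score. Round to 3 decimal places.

0.892

Var(V+S+A) = 12.4² + 5.3² + 11.3² + 2·[12.4·5.3·0.24 + 12.4·11.3·0.53 + 5.3·11.3·0.55] = 309.54 + 245.952 = 555.492.
Under uncorrelated errors the observed covariances equal the true-score covariances, so only the own-variance terms attenuate.
True-score variance = [12.4²·0.90 + 5.3²·0.59 + 11.3²·0.74] + 245.952 = 249.448 + 245.952 = 495.4.
Reliability = 495.4 / 555.492 = 0.892.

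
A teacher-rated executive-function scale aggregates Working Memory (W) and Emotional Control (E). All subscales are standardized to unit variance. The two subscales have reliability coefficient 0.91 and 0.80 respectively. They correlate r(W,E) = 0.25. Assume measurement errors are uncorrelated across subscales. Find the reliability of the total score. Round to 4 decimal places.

0.8840

Var(W+E) = 2 + 2·[0.25] = 2 + 0.5 = 2.5.
With uncorrelated errors the cross-covariances are all true-score covariance, so they carry over unchanged; only the diagonal terms shrink to ρᵢσᵢ².
True-score variance = [0.91 + 0.80] + 0.5 = 1.71 + 0.5 = 2.21.
Reliability = 2.21 / 2.5 = 0.8840.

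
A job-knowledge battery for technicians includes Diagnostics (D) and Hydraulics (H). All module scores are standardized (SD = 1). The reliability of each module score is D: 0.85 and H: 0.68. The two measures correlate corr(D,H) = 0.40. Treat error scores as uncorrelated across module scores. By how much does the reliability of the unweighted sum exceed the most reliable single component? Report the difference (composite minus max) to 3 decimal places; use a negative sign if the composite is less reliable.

-0.018

Var(sum) = 2 + 0.8 = 2.8; true-score variance = 1.53 + 0.8 = 2.33; composite reliability = 0.8321.
Max component reliability = 0.8500.
Difference = 0.8321 − 0.8500 = -0.018.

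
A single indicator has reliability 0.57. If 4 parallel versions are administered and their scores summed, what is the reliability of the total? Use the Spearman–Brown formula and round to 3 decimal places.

ρ_k = kρ / (1 + (k−1)ρ) = 4·0.57 / (1 + 3·0.57) = 2.280 / 2.710 = 0.841.

0.841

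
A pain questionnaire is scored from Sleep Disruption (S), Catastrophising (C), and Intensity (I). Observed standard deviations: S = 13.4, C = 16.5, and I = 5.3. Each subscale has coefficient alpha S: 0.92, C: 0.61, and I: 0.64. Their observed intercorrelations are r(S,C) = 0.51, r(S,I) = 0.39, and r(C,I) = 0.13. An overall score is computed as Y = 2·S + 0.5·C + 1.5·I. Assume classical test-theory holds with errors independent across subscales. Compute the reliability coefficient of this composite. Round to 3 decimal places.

0.915

Var(Y) = 2²·13.4² + 0.5²·16.5² + 1.5²·5.3² + 2·[13.4·16.5·0.51 + 3·13.4·5.3·0.39 + 0.75·16.5·5.3·0.13] = 849.505 + 408.762 = 1258.27.
With uncorrelated errors the cross-covariances are all true-score covariance, so they carry over unchanged; only the diagonal terms shrink to ρᵢσᵢ².
True-score variance = [2²·13.4²·0.92 + 0.5²·16.5²·0.61 + 1.5²·5.3²·0.64] + 408.762 = 742.749 + 408.762 = 1151.51.
Reliability = 1151.51 / 1258.27 = 0.915.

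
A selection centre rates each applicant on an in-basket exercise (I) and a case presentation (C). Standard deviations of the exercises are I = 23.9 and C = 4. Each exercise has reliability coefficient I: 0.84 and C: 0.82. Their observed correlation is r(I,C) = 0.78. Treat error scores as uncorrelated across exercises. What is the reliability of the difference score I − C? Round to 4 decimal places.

Var(I−C) = 23.9² + 4² − 2·23.9·4·0.78 = 587.21 − 149.136 = 438.074.
Because errors are independent across components, Cov(Tᵢ,Tⱼ) = Cov(Xᵢ,Xⱼ); the off-diagonal part of the true-score variance is the same as above.
True-score variance = [23.9²·0.84 + 4²·0.82] − 149.136 = 492.936 − 149.136 = 343.8.
Reliability = 343.8 / 438.074 = 0.7848.

0.7848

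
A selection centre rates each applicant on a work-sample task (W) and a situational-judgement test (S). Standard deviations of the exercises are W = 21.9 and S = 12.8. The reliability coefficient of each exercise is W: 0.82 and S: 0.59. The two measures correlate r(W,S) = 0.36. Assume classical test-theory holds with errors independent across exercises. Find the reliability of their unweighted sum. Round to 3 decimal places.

Var(W+S) = 21.9² + 12.8² + 2·[21.9·12.8·0.36] = 643.45 + 201.83 = 845.28.
Because errors are independent across components, Cov(Tᵢ,Tⱼ) = Cov(Xᵢ,Xⱼ); the off-diagonal part of the true-score variance is the same as above.
True-score variance = [21.9²·0.82 + 12.8²·0.59] + 201.83 = 489.946 + 201.83 = 691.776.
Reliability = 691.776 / 845.28 = 0.818.

0.818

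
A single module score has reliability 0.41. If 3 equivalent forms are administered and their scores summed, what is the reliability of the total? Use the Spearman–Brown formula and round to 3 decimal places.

0.676

ρ_k = kρ / (1 + (k−1)ρ) = 3·0.41 / (1 + 2·0.41) = 1.230 / 1.820 = 0.676.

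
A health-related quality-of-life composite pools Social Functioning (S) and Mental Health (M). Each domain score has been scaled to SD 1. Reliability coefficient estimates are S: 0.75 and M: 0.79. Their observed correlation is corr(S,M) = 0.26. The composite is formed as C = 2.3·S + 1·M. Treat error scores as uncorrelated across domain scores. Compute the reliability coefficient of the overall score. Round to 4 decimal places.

0.7953

Var(C) = 2.3² + 1 + 2·[2.3·0.26] = 6.29 + 1.196 = 7.486.
Under uncorrelated errors the observed covariances equal the true-score covariances, so only the own-variance terms attenuate.
True-score variance = [2.3²·0.75 + 0.79] + 1.196 = 4.7575 + 1.196 = 5.9535.
Reliability = 5.9535 / 7.486 = 0.7953.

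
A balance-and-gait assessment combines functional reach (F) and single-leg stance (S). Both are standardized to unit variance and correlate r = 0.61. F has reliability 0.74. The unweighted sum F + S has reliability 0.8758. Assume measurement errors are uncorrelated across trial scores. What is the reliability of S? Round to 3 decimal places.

Var(F+S) = 2 + 2·0.61 = 3.220.
True-score variance = ρ_F + ρ_S + 2·0.61, so 0.8758 = (0.74 + ρ_S + 1.22) / 3.220.
ρ_S = 0.8758·3.220 − 0.74 − 1.22 = 0.860.

0.860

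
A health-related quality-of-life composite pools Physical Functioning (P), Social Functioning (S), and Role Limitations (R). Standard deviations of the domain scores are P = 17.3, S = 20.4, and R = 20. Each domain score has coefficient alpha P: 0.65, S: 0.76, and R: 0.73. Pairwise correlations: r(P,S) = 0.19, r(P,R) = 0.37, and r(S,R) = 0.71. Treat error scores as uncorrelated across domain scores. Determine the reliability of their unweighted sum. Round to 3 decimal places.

Var(P+S+R) = 17.3² + 20.4² + 20² + 2·[17.3·20.4·0.19 + 17.3·20·0.37 + 20.4·20·0.71] = 1115.45 + 969.51 = 2084.96.
Because errors are independent across components, Cov(Tᵢ,Tⱼ) = Cov(Xᵢ,Xⱼ); the off-diagonal part of the true-score variance is the same as above.
True-score variance = [17.3²·0.65 + 20.4²·0.76 + 20²·0.73] + 969.51 = 802.82 + 969.51 = 1772.33.
Reliability = 1772.33 / 2084.96 = 0.850.

0.850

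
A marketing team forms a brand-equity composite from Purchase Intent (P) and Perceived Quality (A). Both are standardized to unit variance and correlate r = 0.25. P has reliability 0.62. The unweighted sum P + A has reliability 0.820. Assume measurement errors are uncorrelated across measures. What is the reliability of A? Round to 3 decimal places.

Var(P+A) = 2 + 2·0.25 = 2.500.
True-score variance = ρ_P + ρ_A + 2·0.25, so 0.820 = (0.62 + ρ_A + 0.50) / 2.500.
ρ_A = 0.820·2.500 − 0.62 − 0.50 = 0.930.

0.930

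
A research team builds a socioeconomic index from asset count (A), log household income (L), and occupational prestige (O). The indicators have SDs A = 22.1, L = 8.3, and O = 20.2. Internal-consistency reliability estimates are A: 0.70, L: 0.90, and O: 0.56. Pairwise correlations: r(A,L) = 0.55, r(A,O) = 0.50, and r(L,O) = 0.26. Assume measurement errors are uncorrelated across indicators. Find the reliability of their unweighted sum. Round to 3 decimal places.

0.804

Var(A+L+O) = 22.1² + 8.3² + 20.2² + 2·[22.1·8.3·0.55 + 22.1·20.2·0.50 + 8.3·20.2·0.26] = 965.34 + 735.376 = 1700.72.
Because errors are independent across components, Cov(Tᵢ,Tⱼ) = Cov(Xᵢ,Xⱼ); the off-diagonal part of the true-score variance is the same as above.
True-score variance = [22.1²·0.70 + 8.3²·0.90 + 20.2²·0.56] + 735.376 = 632.39 + 735.376 = 1367.77.
Reliability = 1367.77 / 1700.72 = 0.804.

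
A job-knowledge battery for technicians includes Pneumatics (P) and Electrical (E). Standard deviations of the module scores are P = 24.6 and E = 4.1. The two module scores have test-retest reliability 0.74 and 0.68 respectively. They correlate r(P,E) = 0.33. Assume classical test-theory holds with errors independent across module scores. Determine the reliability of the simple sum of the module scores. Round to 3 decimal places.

0.764

Var(P+E) = 24.6² + 4.1² + 2·[24.6·4.1·0.33] = 621.97 + 66.5676 = 688.538.
With uncorrelated errors the cross-covariances are all true-score covariance, so they carry over unchanged; only the diagonal terms shrink to ρᵢσᵢ².
True-score variance = [24.6²·0.74 + 4.1²·0.68] + 66.5676 = 459.249 + 66.5676 = 525.817.
Reliability = 525.817 / 688.538 = 0.764.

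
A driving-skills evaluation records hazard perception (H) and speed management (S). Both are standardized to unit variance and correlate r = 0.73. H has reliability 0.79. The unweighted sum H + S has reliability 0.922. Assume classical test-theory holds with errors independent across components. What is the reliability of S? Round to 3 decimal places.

Var(H+S) = 2 + 2·0.73 = 3.460.
True-score variance = ρ_H + ρ_S + 2·0.73, so 0.922 = (0.79 + ρ_S + 1.46) / 3.460.
ρ_S = 0.922·3.460 − 0.79 − 1.46 = 0.940.

0.940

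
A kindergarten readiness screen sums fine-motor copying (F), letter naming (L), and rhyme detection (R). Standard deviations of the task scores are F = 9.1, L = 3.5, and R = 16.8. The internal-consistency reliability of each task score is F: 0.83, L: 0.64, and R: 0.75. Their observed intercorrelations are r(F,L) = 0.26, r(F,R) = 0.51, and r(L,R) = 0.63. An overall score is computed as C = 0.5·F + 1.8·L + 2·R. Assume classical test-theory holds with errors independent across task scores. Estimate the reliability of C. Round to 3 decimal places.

Var(C) = 0.5²·9.1² + 1.8²·3.5² + 2²·16.8² + 2·[0.9·9.1·3.5·0.26 + 9.1·16.8·0.51 + 3.6·3.5·16.8·0.63] = 1189.35 + 437.56 = 1626.91.
Because errors are independent across components, Cov(Tᵢ,Tⱼ) = Cov(Xᵢ,Xⱼ); the off-diagonal part of the true-score variance is the same as above.
True-score variance = [0.5²·9.1²·0.83 + 1.8²·3.5²·0.64 + 2²·16.8²·0.75] + 437.56 = 889.305 + 437.56 = 1326.86.
Reliability = 1326.86 / 1626.91 = 0.816.

0.816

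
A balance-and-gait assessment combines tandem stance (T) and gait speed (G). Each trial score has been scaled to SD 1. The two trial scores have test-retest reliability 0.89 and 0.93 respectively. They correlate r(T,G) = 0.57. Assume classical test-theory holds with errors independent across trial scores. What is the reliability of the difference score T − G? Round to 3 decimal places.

0.791

Var(T−G) = 1 + 1 − 2·0.57 = 2 − 1.14 = 0.86.
Because errors are independent across components, Cov(Tᵢ,Tⱼ) = Cov(Xᵢ,Xⱼ); the off-diagonal part of the true-score variance is the same as above.
True-score variance = [0.89 + 0.93] − 1.14 = 1.82 − 1.14 = 0.68.
Reliability = 0.68 / 0.86 = 0.791.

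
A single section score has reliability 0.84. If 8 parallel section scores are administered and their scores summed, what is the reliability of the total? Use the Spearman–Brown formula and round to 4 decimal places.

ρ_k = kρ / (1 + (k−1)ρ) = 8·0.84 / (1 + 7·0.84) = 6.720 / 6.880 = 0.9767.

0.9767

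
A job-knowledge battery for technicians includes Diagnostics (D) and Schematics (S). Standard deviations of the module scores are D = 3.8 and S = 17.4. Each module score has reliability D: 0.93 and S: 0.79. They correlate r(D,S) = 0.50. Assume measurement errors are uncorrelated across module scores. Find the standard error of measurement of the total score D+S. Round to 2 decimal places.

8.04

Var(total) = 317.2 + 66.12 = 383.32.
True-score variance = 252.61 + 66.12 = 318.73, so reliability = 0.8315.
Error variance = 383.32 − 318.73 = 64.5904; SEM = √64.5904 = 8.04.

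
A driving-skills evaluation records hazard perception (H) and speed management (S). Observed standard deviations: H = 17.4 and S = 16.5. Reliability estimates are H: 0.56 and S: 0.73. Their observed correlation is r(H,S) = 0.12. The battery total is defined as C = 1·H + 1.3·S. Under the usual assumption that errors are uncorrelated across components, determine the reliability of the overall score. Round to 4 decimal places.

Var(C) = 17.4² + 1.3²·16.5² + 2·[1.3·17.4·16.5·0.12] = 762.862 + 89.5752 = 852.438.
With uncorrelated errors the cross-covariances are all true-score covariance, so they carry over unchanged; only the diagonal terms shrink to ρᵢσᵢ².
True-score variance = [17.4²·0.56 + 1.3²·16.5²·0.73] + 89.5752 = 505.42 + 89.5752 = 594.996.
Reliability = 594.996 / 852.438 = 0.6980.

0.6980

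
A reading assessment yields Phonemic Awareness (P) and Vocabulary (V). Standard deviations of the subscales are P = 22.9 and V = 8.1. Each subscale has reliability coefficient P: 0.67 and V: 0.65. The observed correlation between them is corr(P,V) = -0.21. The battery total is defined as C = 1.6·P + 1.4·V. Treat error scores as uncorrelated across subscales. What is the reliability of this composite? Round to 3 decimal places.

Var(C) = 1.6²·22.9² + 1.4²·8.1² + 2·[2.24·22.9·8.1·(-0.21)] = 1471.09 − 174.509 = 1296.58.
With uncorrelated errors the cross-covariances are all true-score covariance, so they carry over unchanged; only the diagonal terms shrink to ρᵢσᵢ².
True-score variance = [1.6²·22.9²·0.67 + 1.4²·8.1²·0.65] − 174.509 = 983.055 − 174.509 = 808.546.
Reliability = 808.546 / 1296.58 = 0.624.

0.624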